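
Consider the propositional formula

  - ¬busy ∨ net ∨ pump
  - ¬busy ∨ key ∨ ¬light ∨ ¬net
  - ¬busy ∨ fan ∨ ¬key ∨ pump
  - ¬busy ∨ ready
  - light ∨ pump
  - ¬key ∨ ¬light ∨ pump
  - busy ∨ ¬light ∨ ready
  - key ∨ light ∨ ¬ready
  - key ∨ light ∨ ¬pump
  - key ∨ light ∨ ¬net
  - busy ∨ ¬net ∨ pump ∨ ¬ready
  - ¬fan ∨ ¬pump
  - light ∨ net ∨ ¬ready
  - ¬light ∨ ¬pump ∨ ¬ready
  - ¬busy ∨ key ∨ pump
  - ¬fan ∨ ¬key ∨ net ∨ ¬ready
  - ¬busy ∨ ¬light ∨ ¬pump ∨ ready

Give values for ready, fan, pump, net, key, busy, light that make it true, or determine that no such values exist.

Set ready = True.
Set fan = False.
Set pump = False.
  then (light ∨ pump) forces light = True.
  then (¬key ∨ ¬light ∨ pump) forces key = False.
  then (¬busy ∨ key ∨ pump) forces busy = False.
  then (busy ∨ ¬net ∨ pump ∨ ¬ready) forces net = False.
All clauses satisfied.

ready: True, fan: False, pump: False, net: False, key: False, busy: False, light: True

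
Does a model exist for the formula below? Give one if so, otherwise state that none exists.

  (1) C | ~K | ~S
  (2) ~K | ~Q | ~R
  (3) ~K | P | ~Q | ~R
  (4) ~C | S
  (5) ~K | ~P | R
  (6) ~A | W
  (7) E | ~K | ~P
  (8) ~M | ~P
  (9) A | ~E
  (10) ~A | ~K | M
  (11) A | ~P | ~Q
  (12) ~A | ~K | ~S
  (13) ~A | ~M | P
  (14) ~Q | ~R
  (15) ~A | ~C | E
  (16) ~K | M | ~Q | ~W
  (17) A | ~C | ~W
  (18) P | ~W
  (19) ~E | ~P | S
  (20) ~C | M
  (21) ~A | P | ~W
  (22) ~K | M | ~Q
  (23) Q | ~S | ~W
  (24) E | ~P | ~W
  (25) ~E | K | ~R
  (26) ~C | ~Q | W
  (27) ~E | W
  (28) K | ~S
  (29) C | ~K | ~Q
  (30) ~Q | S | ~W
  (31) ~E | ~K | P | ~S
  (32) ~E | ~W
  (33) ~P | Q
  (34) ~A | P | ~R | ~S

Set Q = True.
  then (~Q | ~R) forces R = False.
Set M = False.
  then (~C | M) forces C = False.
  then (~K | M | ~Q) forces K = False.
  then (K | ~S) forces S = False.
  then (~Q | S | ~W) forces W = False.
  then (~A | W) forces A = False.
  then (A | ~E) forces E = False.
  then (A | ~P | ~Q) forces P = False.
All clauses satisfied.

Q = True, M = False, A = False, S = False, C = False, K = False, W = False, E = False, R = False, P = False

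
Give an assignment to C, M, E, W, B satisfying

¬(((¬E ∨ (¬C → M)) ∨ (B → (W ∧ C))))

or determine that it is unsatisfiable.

C=F; M=F; E=T; W=F; B=T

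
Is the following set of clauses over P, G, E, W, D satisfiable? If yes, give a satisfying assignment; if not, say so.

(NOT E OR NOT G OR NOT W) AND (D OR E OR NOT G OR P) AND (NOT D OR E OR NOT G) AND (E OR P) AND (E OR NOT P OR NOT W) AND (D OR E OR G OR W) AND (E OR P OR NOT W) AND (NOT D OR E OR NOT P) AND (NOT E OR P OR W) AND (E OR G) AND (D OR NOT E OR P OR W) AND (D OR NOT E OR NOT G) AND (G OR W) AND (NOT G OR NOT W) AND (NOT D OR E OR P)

Set P = True.
Set G = False.
  then (E OR G) forces E = True.
  then (G OR W) forces W = True.
Set D = False.
All clauses satisfied.

P=T; G=F; E=T; W=T; D=F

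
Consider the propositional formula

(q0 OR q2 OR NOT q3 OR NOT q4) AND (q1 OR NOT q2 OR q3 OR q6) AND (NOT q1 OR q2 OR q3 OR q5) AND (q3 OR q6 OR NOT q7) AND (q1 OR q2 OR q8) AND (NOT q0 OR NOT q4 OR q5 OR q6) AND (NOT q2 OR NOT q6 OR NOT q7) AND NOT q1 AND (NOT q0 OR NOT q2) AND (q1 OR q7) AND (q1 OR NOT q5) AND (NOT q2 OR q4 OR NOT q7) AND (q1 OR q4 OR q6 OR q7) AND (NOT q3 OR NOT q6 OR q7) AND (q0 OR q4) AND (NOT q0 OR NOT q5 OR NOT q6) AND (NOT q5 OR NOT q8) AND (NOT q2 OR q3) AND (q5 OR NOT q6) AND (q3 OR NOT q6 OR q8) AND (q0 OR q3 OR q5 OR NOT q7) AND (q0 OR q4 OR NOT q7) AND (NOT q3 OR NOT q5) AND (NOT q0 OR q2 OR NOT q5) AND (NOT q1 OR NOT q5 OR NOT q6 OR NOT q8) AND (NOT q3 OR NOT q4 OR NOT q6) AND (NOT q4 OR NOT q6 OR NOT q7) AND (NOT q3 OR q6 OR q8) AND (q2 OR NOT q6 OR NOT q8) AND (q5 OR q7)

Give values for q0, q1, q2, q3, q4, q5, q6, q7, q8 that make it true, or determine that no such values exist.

Unit clause (NOT q1) forces q1 = False.
In (q1 OR q7) only q7 is left, so q7 = True.
In (q1 OR NOT q5) only NOT q5 is left, so q5 = False.
In (q5 OR NOT q6) only NOT q6 is left, so q6 = False.
In (q3 OR q6 OR NOT q7) only q3 is left, so q3 = True.
In (NOT q3 OR q6 OR q8) only q8 is left, so q8 = True.
Set q0 = True.
  then (NOT q0 OR NOT q4 OR q5 OR q6) forces q4 = False.
  then (NOT q0 OR NOT q2) forces q2 = False.
All clauses satisfied.

q0: True, q1: False, q2: False, q3: True, q4: False, q5: False, q6: False, q7: True, q8: True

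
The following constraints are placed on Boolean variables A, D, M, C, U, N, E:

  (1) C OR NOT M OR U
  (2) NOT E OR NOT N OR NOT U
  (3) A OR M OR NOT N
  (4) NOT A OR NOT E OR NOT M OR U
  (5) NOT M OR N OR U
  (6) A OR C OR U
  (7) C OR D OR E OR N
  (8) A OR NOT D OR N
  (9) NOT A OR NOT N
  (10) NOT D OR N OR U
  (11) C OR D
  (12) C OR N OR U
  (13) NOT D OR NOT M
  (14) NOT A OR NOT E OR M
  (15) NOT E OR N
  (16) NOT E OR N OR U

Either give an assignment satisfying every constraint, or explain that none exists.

A=T, D=F, M=T, C=T, U=T, N=F, E=F

Set A = True.
  then (NOT A OR NOT N) forces N = False.
  then (NOT E OR N) forces E = False.
Set D = False.
  then (C OR D OR E OR N) forces C = True.
Set M = True.
  then (NOT M OR N OR U) forces U = True.
All clauses satisfied.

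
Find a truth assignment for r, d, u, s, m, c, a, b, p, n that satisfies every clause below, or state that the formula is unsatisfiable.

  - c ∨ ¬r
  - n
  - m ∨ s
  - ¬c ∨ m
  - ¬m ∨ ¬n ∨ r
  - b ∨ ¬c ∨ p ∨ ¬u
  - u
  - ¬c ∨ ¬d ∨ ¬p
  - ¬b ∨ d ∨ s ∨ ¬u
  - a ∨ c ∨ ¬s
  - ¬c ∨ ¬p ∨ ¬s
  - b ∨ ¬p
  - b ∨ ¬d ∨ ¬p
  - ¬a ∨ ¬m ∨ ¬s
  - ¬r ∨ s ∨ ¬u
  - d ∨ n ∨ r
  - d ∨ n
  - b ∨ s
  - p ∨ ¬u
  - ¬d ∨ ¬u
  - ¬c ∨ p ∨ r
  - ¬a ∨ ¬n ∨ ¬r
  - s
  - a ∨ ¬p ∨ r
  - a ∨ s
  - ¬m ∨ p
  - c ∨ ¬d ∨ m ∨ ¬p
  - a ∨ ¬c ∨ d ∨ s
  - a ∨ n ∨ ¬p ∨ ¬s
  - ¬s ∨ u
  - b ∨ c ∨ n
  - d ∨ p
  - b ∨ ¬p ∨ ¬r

r=F; d=F; u=T; s=T; m=F; c=F; a=T; b=T; p=T; n=T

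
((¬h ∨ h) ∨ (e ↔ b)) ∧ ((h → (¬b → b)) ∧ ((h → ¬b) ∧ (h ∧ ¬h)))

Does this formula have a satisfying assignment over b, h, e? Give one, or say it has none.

Case h = True: the conjunct ¬h is False.
Case h = False: the conjunct h is False.
Both cases fail — unsatisfiable.

Unsatisfiable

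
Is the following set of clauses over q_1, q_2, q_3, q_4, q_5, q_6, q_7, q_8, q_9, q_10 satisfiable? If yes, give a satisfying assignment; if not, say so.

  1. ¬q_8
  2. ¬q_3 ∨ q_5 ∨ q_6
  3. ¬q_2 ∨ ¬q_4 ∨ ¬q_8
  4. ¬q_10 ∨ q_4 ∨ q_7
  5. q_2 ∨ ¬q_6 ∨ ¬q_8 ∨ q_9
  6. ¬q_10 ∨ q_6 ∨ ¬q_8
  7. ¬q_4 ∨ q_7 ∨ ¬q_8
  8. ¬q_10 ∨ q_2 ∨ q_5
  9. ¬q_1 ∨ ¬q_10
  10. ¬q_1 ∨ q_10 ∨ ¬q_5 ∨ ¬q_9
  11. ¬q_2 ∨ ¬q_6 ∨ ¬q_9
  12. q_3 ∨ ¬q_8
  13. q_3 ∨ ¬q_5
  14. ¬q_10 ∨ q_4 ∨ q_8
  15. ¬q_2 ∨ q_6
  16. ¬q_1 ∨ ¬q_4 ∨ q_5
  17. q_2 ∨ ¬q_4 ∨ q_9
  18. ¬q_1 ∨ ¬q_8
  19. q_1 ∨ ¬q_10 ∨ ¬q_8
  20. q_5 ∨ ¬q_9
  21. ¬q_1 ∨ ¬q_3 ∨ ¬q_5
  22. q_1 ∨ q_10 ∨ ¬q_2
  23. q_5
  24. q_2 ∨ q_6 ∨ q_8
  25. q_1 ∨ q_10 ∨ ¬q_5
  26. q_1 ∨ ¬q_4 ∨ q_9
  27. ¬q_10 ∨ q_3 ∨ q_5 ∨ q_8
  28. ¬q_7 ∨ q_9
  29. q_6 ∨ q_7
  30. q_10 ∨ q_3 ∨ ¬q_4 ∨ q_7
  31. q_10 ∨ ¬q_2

q_1 = False, q_2 = False, q_3 = True, q_4 = True, q_5 = True, q_6 = True, q_7 = True, q_8 = False, q_9 = True, q_10 = True

Unit clause (¬q_8) forces q_8 = False.
Unit clause (q_5) forces q_5 = True.
In (q_3 ∨ ¬q_5) only q_3 is left, so q_3 = True.
In (¬q_1 ∨ ¬q_3 ∨ ¬q_5) only ¬q_1 is left, so q_1 = False.
In (q_1 ∨ q_10 ∨ ¬q_5) only q_10 is left, so q_10 = True.
In (¬q_10 ∨ q_4 ∨ q_8) only q_4 is left, so q_4 = True.
In (q_1 ∨ ¬q_4 ∨ q_9) only q_9 is left, so q_9 = True.
Try q_2 = True:
  (¬q_2 ∨ ¬q_6 ∨ ¬q_9) forces q_6 = False.
  clause (¬q_2 ∨ q_6) is falsified — backtrack.
So q_2 = False.
  then (q_2 ∨ q_6 ∨ q_8) forces q_6 = True.
Set q_7 = True.
All clauses satisfied.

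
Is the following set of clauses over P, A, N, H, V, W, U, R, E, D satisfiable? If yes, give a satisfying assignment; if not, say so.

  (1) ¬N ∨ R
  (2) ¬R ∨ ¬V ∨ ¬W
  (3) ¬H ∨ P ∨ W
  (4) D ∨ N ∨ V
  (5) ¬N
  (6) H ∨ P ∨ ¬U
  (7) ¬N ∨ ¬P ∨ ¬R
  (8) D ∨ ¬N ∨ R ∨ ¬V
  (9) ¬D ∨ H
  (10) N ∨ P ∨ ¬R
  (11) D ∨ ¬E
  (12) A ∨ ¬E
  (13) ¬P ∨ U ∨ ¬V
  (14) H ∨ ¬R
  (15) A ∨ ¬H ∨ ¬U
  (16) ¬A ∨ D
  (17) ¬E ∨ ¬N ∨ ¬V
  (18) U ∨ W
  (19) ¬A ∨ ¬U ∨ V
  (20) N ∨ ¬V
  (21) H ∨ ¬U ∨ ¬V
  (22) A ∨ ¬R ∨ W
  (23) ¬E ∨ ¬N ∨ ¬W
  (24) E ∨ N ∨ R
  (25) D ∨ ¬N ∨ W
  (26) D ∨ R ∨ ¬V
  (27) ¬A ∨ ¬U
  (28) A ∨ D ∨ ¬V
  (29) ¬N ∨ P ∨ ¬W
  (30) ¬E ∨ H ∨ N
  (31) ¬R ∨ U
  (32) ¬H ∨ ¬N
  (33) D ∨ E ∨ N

P: False, A: True, N: False, H: True, V: False, W: True, U: False, R: False, E: True, D: True

Unit clause (¬N) forces N = False.
In (N ∨ ¬V) only ¬V is left, so V = False.
In (D ∨ N ∨ V) only D is left, so D = True.
In (¬D ∨ H) only H is left, so H = True.
Set P = False.
  then (¬H ∨ P ∨ W) forces W = True.
  then (N ∨ P ∨ ¬R) forces R = False.
  then (E ∨ N ∨ R) forces E = True.
  then (A ∨ ¬E) forces A = True.
  then (¬A ∨ ¬U ∨ V) forces U = False.
All clauses satisfied.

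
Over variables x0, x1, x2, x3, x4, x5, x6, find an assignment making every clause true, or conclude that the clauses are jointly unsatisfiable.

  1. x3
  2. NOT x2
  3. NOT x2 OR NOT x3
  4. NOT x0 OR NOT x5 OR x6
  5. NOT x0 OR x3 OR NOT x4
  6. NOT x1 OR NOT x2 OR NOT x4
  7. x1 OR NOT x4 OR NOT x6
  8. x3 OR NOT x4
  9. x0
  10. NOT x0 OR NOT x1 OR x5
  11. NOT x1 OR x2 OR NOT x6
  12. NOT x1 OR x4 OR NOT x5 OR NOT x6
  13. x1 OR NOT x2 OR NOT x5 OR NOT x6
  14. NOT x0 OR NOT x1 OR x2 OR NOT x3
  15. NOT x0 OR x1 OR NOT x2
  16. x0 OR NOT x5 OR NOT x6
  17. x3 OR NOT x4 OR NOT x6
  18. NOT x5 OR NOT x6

x0: True, x1: False, x2: False, x3: True, x4: False, x5: False, x6: False

Unit clause (x3) forces x3 = True.
Unit clause (NOT x2) forces x2 = False.
Unit clause (x0) forces x0 = True.
In (NOT x0 OR NOT x1 OR x2 OR NOT x3) only NOT x1 is left, so x1 = False.
Set x4 = False.
Try x5 = True:
  (NOT x0 OR NOT x5 OR x6) forces x6 = True.
  clause (NOT x5 OR NOT x6) is falsified — backtrack.
So x5 = False.
Set x6 = False.
All clauses satisfied.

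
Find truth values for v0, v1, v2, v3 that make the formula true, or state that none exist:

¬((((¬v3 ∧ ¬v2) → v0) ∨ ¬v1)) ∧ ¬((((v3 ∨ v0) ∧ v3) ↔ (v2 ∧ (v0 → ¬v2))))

Unsatisfiable

Case v2 = True: the conjunct ¬((((¬v3 ∧ ¬v2) → v0) ∨ ¬v1)) becomes ¬((True ∨ ¬v1)) = False.
Case v2 = False: the formula simplifies to ¬(((¬v3 → v0) ∨ ¬v1)) ∧ ¬(¬(((v3 ∨ v0) ∧ v3))).
  v3 = True: the conjunct ¬(((¬v3 → v0) ∨ ¬v1)) becomes ¬((True ∨ ¬v1)) = False.
  v3 = False: the conjunct ¬(¬(((v3 ∨ v0) ∧ v3))) becomes ¬(¬False) = False.
Both cases fail — unsatisfiable.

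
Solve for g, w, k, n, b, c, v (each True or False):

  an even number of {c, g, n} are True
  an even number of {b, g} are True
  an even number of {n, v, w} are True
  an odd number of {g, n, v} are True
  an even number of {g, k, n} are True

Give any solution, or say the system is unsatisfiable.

g = False, w = True, k = True, n = True, b = False, c = True, v = False

{c, g, n}: 2 true → even ✓
{b, g}: 0 true → even ✓
{n, v, w}: 2 true → even ✓
{g, n, v}: 1 true → odd ✓
{g, k, n}: 2 true → even ✓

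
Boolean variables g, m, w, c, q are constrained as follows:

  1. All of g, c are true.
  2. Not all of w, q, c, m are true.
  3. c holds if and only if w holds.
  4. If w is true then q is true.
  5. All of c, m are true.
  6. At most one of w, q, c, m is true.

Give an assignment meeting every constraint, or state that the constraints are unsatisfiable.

Case m = True:
  (1) forces g = True.
  (1) forces c = True.
  Constraint (6) is violated (c=T, m=T) — contradiction.
Case m = False:
  Constraint (5) is violated (m=F) — contradiction.
Both cases fail — unsatisfiable.

Unsatisfiable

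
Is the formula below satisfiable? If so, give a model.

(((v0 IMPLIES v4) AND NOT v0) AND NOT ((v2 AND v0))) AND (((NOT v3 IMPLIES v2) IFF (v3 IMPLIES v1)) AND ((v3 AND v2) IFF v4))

v0 = False, v1 = True, v2 = False, v3 = True, v4 = False

  ((v0 IMPLIES v4) AND NOT v0) AND NOT ((v2 AND v0)) = True
    (v0 IMPLIES v4) AND NOT v0 = True
      v0 IMPLIES v4 = True
      NOT v0 = True
    NOT ((v2 AND v0)) = True
      v2 AND v0 = False
  ((NOT v3 IMPLIES v2) IFF (v3 IMPLIES v1)) AND ((v3 AND v2) IFF v4) = True
    (NOT v3 IMPLIES v2) IFF (v3 IMPLIES v1) = True
      NOT v3 IMPLIES v2 = True
        NOT v3 = False
      v3 IMPLIES v1 = True
    (v3 AND v2) IFF v4 = True
      v3 AND v2 = False
Both conjuncts True, so the formula holds.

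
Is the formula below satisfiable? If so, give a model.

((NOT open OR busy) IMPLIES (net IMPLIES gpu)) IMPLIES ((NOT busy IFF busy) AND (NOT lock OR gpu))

gpu = False, net = True, open = False, lock = False, busy = True

  ((NOT open OR busy) IMPLIES (net IMPLIES gpu)) IMPLIES ((NOT busy IFF busy) AND (NOT lock OR gpu)) = True
    (NOT open OR busy) IMPLIES (net IMPLIES gpu) = False
      NOT open OR busy = True
        NOT open = True
      net IMPLIES gpu = False
    (NOT busy IFF busy) AND (NOT lock OR gpu) = False
      NOT busy IFF busy = False
        NOT busy = False
      NOT lock OR gpu = True
        NOT lock = True
The formula evaluates to True.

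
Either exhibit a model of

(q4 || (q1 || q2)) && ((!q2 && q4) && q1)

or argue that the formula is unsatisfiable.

q1 = True, q2 = False, q4 = True

  q4 || (q1 || q2) = True
    q1 || q2 = True
  (!q2 && q4) && q1 = True
    !q2 && q4 = True
      !q2 = True
Both conjuncts True, so the formula holds.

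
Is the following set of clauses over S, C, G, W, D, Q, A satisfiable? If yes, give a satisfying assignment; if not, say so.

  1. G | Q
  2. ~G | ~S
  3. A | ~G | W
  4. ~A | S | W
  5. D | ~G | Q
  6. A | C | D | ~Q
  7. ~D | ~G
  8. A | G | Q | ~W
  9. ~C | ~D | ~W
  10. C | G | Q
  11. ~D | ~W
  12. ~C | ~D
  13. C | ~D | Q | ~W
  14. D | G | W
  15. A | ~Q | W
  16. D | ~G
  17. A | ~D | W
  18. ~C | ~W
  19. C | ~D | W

S: False; C: False; G: False; W: True; D: False; Q: True; A: True

Set S = False.
Try C = True:
  (~C | ~D) forces D = False.
  (D | ~G) forces G = False.
  (G | Q) forces Q = True.
  (D | G | W) forces W = True.
  clause (~C | ~W) is falsified — backtrack.
So C = False.
Set G = False.
  then (G | Q) forces Q = True.
Try W = False:
  (~A | S | W) forces A = False.
  clause (A | ~Q | W) is falsified — backtrack.
So W = True.
  then (~D | ~W) forces D = False.
  then (A | C | D | ~Q) forces A = True.
All clauses satisfied.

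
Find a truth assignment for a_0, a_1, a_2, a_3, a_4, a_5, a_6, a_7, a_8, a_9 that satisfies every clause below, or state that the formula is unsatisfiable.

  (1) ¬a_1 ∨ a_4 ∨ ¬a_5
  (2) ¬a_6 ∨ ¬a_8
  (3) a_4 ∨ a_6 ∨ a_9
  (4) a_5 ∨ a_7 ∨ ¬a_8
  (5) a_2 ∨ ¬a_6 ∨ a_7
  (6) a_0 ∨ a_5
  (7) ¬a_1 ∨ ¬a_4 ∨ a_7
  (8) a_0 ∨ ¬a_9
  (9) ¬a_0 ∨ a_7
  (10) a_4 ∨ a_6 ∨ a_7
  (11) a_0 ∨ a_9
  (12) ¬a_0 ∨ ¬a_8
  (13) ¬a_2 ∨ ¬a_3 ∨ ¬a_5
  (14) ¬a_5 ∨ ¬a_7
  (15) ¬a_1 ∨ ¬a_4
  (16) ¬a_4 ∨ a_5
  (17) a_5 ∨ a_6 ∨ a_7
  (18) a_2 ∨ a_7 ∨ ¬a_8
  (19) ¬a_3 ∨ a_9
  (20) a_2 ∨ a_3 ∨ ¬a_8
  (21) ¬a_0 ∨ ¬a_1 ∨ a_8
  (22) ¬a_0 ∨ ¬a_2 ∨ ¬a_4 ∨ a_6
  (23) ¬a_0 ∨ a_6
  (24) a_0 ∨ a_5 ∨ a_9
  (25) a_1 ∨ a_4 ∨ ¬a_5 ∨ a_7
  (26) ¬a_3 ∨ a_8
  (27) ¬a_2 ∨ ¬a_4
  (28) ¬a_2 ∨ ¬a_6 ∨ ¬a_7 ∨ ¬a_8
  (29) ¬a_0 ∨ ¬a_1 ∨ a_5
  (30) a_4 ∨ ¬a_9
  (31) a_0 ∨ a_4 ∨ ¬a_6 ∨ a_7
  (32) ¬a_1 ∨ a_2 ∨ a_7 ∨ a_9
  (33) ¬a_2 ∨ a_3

Try a_0 = False:
  (a_0 ∨ a_5) forces a_5 = True.
  (a_0 ∨ ¬a_9) forces a_9 = False.
  clause (a_0 ∨ a_9) is falsified — backtrack.
So a_0 = True.
  then (¬a_0 ∨ a_7) forces a_7 = True.
  then (¬a_0 ∨ ¬a_8) forces a_8 = False.
  then (¬a_5 ∨ ¬a_7) forces a_5 = False.
  then (¬a_4 ∨ a_5) forces a_4 = False.
  then (¬a_0 ∨ ¬a_1 ∨ a_8) forces a_1 = False.
  then (¬a_0 ∨ a_6) forces a_6 = True.
  then (¬a_3 ∨ a_8) forces a_3 = False.
  then (a_4 ∨ ¬a_9) forces a_9 = False.
  then (¬a_2 ∨ a_3) forces a_2 = False.
All clauses satisfied.

a_0=T, a_1=F, a_2=F, a_3=F, a_4=F, a_5=F, a_6=T, a_7=T, a_8=F, a_9=F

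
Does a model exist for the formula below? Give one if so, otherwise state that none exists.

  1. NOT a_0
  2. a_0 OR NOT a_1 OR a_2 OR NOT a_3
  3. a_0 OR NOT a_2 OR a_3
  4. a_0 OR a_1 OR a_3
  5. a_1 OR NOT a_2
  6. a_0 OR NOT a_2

Unit clause (NOT a_0) forces a_0 = False.
In (a_0 OR NOT a_2) only NOT a_2 is left, so a_2 = False.
Set a_1 = False.
  then (a_0 OR a_1 OR a_3) forces a_3 = True.
Check each clause:
  (NOT a_0): NOT a_0 holds.
  (a_0 OR NOT a_1 OR a_2 OR NOT a_3): NOT a_1 holds.
  (a_0 OR NOT a_2 OR a_3): NOT a_2 holds.
  (a_0 OR a_1 OR a_3): a_3 holds.
  (a_1 OR NOT a_2): NOT a_2 holds.
  (a_0 OR NOT a_2): NOT a_2 holds.
All clauses satisfied.

a_0=F; a_1=F; a_2=F; a_3=T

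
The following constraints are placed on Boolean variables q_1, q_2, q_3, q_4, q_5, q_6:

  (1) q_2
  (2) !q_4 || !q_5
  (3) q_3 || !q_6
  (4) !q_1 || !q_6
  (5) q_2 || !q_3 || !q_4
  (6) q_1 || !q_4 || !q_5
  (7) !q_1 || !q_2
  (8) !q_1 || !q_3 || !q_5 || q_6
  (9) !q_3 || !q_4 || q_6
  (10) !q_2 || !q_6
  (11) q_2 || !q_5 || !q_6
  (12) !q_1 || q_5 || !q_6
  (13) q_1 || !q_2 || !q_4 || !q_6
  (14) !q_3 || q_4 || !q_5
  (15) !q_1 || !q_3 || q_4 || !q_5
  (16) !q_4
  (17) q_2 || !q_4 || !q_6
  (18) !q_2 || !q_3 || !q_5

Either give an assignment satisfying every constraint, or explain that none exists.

Unit clause (q_2) forces q_2 = True.
In (!q_1 || !q_2) only !q_1 is left, so q_1 = False.
In (!q_2 || !q_6) only !q_6 is left, so q_6 = False.
Unit clause (!q_4) forces q_4 = False.
Set q_3 = False.
Set q_5 = False.
All clauses satisfied.

q_1: False, q_2: True, q_3: False, q_4: False, q_5: False, q_6: False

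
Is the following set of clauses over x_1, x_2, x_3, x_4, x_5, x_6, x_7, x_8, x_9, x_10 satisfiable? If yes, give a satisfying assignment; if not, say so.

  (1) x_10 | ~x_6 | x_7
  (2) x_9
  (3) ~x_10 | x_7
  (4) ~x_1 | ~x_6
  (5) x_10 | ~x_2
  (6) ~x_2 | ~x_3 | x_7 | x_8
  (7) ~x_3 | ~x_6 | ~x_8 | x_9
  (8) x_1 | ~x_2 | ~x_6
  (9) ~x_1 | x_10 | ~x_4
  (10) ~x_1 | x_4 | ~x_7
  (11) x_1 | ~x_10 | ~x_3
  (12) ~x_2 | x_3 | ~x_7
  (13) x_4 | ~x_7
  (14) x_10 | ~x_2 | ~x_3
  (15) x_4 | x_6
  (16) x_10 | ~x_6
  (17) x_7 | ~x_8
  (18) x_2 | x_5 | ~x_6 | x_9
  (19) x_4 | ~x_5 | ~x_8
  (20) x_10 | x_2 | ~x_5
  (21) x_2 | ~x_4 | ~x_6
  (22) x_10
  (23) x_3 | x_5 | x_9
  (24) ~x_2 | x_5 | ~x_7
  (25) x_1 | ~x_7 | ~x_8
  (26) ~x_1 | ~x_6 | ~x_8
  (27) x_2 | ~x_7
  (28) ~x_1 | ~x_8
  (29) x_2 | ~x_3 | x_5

Unit clause (x_9) forces x_9 = True.
Unit clause (x_10) forces x_10 = True.
In (~x_10 | x_7) only x_7 is left, so x_7 = True.
In (x_4 | ~x_7) only x_4 is left, so x_4 = True.
In (x_2 | ~x_7) only x_2 is left, so x_2 = True.
In (~x_2 | x_3 | ~x_7) only x_3 is left, so x_3 = True.
In (~x_2 | x_5 | ~x_7) only x_5 is left, so x_5 = True.
In (x_1 | ~x_10 | ~x_3) only x_1 is left, so x_1 = True.
In (~x_1 | ~x_8) only ~x_8 is left, so x_8 = False.
In (~x_1 | ~x_6) only ~x_6 is left, so x_6 = False.
All clauses satisfied.

x_1: True, x_2: True, x_3: True, x_4: True, x_5: True, x_6: False, x_7: True, x_8: False, x_9: True, x_10: True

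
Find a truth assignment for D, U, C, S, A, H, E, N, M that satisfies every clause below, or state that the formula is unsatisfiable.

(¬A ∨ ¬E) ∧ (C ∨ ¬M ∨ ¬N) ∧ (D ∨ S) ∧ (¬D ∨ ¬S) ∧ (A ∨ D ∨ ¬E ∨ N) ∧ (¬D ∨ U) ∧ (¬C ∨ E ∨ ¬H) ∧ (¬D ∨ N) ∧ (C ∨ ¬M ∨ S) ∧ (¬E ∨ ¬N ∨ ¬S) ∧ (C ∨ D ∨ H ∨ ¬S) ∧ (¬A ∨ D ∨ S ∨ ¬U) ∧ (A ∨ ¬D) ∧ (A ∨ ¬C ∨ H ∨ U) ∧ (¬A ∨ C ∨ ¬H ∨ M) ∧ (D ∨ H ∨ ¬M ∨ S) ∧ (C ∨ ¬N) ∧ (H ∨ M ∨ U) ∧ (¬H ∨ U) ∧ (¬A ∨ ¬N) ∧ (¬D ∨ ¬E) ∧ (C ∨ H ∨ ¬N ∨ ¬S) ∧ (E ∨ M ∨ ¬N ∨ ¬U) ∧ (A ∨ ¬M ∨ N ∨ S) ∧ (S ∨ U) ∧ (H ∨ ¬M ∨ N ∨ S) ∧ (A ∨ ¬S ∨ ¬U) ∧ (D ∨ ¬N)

Try D = True:
  (¬D ∨ ¬S) forces S = False.
  (¬D ∨ U) forces U = True.
  (¬D ∨ N) forces N = True.
  (A ∨ ¬D) forces A = True.
  clause (¬A ∨ ¬N) is falsified — backtrack.
So D = False.
  then (D ∨ S) forces S = True.
  then (D ∨ ¬N) forces N = False.
Set U = True.
  then (A ∨ ¬S ∨ ¬U) forces A = True.
  then (¬A ∨ ¬E) forces E = False.
Set C = True.
  then (¬C ∨ E ∨ ¬H) forces H = False.
Set M = True.
All clauses satisfied.

D: False, U: True, C: True, S: True, A: True, H: False, E: False, N: False, M: True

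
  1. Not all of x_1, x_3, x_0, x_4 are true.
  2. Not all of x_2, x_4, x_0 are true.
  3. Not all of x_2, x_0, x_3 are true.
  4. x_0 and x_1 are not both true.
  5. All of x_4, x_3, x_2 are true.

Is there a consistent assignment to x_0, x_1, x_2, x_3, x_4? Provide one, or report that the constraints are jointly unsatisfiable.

x_0=F, x_1=T, x_2=T, x_3=T, x_4=T

  (1) {x_1, x_3, x_0, x_4}: 3/4 true — not all ✓
  (2) {x_2, x_4, x_0}: 2/3 true — not all ✓
  (3) {x_2, x_0, x_3}: 2/3 true — not all ✓
  (4) x_0=F, x_1=T — not both ✓
  (5) {x_4, x_3, x_2}: all 3 true ✓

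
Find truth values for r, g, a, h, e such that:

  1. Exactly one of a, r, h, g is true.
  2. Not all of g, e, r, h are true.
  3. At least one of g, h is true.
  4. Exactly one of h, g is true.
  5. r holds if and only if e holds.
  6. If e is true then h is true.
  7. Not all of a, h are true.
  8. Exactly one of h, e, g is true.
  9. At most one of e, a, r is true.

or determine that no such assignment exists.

r=F; g=T; a=F; h=F; e=F

  (1) {a, r, h, g}: 1 true — exactly one ✓
  (2) {g, e, r, h}: 1/4 true — not all ✓
  (3) {g, h}: 1 true — at least one ✓
  (4) {h, g}: 1 true — exactly one ✓
  (5) r=F, e=F — same ✓
  (6) e=F ⇒ h: vacuous ✓
  (7) {a, h}: 0/2 true — not all ✓
  (8) {h, e, g}: 1 true — exactly one ✓
  (9) {e, a, r}: 0 true — at most one ✓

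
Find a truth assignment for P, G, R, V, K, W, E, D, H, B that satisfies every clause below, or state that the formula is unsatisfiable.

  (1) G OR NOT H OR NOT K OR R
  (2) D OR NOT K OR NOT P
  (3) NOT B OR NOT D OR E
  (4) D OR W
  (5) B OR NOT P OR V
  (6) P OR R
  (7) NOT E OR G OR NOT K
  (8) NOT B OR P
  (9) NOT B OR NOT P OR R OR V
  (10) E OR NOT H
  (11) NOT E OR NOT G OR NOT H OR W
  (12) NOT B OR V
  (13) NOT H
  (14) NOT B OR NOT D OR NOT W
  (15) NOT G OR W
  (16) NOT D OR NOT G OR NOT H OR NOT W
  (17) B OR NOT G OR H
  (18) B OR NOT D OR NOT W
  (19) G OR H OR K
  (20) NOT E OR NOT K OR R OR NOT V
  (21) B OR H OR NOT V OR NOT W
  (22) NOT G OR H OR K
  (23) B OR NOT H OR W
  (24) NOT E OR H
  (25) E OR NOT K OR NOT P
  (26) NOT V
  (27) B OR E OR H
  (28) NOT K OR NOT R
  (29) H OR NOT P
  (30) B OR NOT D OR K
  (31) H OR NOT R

Unsatisfiable — no assignment works.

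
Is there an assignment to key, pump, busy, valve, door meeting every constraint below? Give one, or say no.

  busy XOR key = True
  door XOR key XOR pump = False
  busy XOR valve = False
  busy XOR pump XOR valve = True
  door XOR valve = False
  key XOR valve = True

key = True, pump = True, busy = False, valve = False, door = False

busy XOR key = F XOR T = True ✓
door XOR key XOR pump = F XOR T XOR T = False ✓
busy XOR valve = F XOR F = False ✓
busy XOR pump XOR valve = F XOR T XOR F = True ✓
door XOR valve = F XOR F = False ✓
key XOR valve = T XOR F = True ✓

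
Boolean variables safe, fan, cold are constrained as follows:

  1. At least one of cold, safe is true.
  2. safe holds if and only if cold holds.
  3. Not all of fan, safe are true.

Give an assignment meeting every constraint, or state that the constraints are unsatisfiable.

safe: True, fan: False, cold: True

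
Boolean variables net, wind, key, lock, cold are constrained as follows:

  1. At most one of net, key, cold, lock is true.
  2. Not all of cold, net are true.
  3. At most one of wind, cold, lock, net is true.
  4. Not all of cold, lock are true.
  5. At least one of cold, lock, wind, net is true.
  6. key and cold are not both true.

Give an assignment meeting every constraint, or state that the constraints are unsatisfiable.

net=F; wind=F; key=F; lock=T; cold=F

  (1) {net, key, cold, lock}: 1 true — at most one ✓
  (2) {cold, net}: 0/2 true — not all ✓
  (3) {wind, cold, lock, net}: 1 true — at most one ✓
  (4) {cold, lock}: 1/2 true — not all ✓
  (5) {cold, lock, wind, net}: 1 true — at least one ✓
  (6) key=F, cold=F — not both ✓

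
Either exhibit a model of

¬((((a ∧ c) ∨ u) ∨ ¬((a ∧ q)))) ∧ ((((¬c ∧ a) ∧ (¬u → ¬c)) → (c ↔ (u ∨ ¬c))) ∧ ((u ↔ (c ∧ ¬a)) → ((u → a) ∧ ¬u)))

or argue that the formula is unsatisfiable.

Unsatisfiable

Case u = True: the conjunct ¬((((a ∧ c) ∨ u) ∨ ¬((a ∧ q)))) becomes ¬((True ∨ ¬((a ∧ q)))) = False.
Case u = False: the formula simplifies to ¬(((a ∧ c) ∨ ¬((a ∧ q)))) ∧ (((¬c ∧ a) ∧ ¬c) → (c ↔ ¬c)).
  c = True: simplifies to ¬((a ∨ ¬((a ∧ q)))).
    a = True: this becomes ¬((True ∨ ¬q)) = False.
    a = False: this becomes ¬((False ∨ True)) = False.
  c = False: simplifies to ¬(¬((a ∧ q))) ∧ ¬a.
    a = True: the conjunct ¬a is False.
    a = False: the conjunct ¬(¬((a ∧ q))) becomes ¬(¬False) = False.
Both cases fail — unsatisfiable.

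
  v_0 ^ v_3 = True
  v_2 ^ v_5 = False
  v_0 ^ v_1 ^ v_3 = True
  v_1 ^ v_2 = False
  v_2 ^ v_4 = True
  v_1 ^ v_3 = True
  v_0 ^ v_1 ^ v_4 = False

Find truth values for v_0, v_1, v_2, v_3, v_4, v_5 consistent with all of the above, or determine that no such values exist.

Adding constraints 3, 4, 5, 6, 7 mod 2: every variable appears an even number of times on the left, so the left side is 0.
But the right sides sum to 1 (mod 2). 0 ≠ 1 — the system is inconsistent.

UNSATISFIABLE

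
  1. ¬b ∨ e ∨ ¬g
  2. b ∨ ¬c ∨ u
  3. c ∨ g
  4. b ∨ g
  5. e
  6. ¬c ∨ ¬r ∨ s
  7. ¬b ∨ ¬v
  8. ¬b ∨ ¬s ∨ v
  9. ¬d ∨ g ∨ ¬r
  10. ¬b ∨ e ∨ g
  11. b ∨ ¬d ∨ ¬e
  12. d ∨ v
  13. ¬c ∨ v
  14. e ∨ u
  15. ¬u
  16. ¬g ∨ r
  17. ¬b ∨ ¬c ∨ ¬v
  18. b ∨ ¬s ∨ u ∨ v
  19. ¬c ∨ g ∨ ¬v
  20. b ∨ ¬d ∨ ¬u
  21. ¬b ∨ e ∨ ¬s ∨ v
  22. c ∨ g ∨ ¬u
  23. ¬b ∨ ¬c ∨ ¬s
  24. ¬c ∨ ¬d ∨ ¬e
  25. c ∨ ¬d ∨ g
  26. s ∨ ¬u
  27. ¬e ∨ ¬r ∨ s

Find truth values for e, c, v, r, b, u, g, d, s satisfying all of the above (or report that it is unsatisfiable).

e: True, c: False, v: True, r: True, b: False, u: False, g: True, d: False, s: True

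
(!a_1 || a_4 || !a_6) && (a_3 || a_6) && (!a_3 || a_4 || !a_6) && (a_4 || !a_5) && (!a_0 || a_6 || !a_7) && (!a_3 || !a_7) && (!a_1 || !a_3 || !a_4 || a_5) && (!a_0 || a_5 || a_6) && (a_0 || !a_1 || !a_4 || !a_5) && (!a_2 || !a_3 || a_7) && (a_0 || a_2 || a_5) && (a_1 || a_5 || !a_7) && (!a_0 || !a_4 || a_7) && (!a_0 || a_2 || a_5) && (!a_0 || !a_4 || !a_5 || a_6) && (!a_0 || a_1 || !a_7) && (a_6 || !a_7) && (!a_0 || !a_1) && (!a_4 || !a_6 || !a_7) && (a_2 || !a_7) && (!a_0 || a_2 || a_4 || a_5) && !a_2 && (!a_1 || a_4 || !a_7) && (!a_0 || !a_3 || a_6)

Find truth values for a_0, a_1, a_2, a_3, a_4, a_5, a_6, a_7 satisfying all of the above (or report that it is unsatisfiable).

a_0=F, a_1=F, a_2=F, a_3=T, a_4=T, a_5=T, a_6=T, a_7=F

Unit clause (!a_2) forces a_2 = False.
In (a_2 || !a_7) only !a_7 is left, so a_7 = False.
Try a_0 = True:
  (!a_0 || !a_4 || a_7) forces a_4 = False.
  (a_4 || !a_5) forces a_5 = False.
  clause (!a_0 || a_2 || a_5) is falsified — backtrack.
So a_0 = False.
  then (a_0 || a_2 || a_5) forces a_5 = True.
  then (a_4 || !a_5) forces a_4 = True.
  then (a_0 || !a_1 || !a_4 || !a_5) forces a_1 = False.
Set a_3 = True.
Set a_6 = True.
All clauses satisfied.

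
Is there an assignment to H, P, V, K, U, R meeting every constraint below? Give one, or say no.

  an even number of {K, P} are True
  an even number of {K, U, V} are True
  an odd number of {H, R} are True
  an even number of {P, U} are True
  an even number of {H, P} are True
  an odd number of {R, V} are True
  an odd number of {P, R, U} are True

H=F, P=F, V=F, K=F, U=F, R=T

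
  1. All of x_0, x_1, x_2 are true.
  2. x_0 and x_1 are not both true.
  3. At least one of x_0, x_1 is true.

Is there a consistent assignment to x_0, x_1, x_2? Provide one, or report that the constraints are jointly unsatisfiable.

The formula is unsatisfiable.

Case x_0 = True:
  (1) forces x_1 = True.
  Constraint (2) is violated (x_0=T, x_1=T) — contradiction.
Case x_0 = False:
  Constraint (1) is violated (x_0=F) — contradiction.
Both cases fail — unsatisfiable.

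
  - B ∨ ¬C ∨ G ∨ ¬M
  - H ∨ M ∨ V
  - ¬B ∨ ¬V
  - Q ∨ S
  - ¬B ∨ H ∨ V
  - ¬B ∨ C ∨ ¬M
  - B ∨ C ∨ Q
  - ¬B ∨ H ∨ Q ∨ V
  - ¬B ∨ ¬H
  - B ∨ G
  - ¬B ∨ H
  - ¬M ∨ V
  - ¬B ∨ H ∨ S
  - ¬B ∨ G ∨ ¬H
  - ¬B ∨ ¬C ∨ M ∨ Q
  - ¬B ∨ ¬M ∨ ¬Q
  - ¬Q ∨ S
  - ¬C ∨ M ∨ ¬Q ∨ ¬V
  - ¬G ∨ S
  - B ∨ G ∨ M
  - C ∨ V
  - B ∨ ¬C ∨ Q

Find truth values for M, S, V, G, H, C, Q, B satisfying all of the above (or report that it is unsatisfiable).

M=F, S=T, V=T, G=T, H=T, C=F, Q=T, B=F

Set M = False.
Set S = True.
Set V = True.
  then (¬B ∨ ¬V) forces B = False.
  then (B ∨ G) forces G = True.
Set H = True.
Try C = True:
  (¬C ∨ M ∨ ¬Q ∨ ¬V) forces Q = False.
  clause (B ∨ ¬C ∨ Q) is falsified — backtrack.
So C = False.
  then (B ∨ C ∨ Q) forces Q = True.
All clauses satisfied.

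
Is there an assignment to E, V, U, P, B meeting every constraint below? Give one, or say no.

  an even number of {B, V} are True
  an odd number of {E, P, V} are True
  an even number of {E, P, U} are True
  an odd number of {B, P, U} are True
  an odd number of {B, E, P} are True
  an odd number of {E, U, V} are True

E = False, V = True, U = False, P = False, B = True

{B, V}: 2 true → even ✓
{E, P, V}: 1 true → odd ✓
{E, P, U}: 0 true → even ✓
{B, P, U}: 1 true → odd ✓
{B, E, P}: 1 true → odd ✓
{E, U, V}: 1 true → odd ✓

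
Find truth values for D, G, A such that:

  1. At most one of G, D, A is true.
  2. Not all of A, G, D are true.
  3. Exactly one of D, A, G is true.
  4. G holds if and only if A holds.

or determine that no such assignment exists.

D: True, G: False, A: False

  (1) {G, D, A}: 1 true — at most one ✓
  (2) {A, G, D}: 1/3 true — not all ✓
  (3) {D, A, G}: 1 true — exactly one ✓
  (4) G=F, A=F — same ✓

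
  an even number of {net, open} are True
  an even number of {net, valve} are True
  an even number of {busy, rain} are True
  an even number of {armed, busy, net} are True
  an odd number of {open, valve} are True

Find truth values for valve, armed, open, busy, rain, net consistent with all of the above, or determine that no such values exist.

UNSATISFIABLE

Adding constraints 1, 2, 5 mod 2: every variable appears an even number of times on the left, so the left side is 0.
But the right sides sum to 1 (mod 2). 0 ≠ 1 — the system is inconsistent.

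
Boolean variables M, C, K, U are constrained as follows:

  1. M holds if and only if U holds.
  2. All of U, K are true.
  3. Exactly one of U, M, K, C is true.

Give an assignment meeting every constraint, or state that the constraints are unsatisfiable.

Case K = True:
  (2) forces U = True.
  Constraint (3) is violated (U=T, K=T) — contradiction.
Case K = False:
  Constraint (2) is violated (K=F) — contradiction.
Both cases fail — unsatisfiable.

The formula is unsatisfiable.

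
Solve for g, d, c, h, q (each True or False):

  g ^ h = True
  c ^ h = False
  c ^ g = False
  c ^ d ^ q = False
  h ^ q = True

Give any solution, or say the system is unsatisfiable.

Unsatisfiable — no assignment works.

Adding constraints 1, 2, 3 mod 2: every variable appears an even number of times on the left, so the left side is 0.
But the right sides sum to 1 (mod 2). 0 ≠ 1 — the system is inconsistent.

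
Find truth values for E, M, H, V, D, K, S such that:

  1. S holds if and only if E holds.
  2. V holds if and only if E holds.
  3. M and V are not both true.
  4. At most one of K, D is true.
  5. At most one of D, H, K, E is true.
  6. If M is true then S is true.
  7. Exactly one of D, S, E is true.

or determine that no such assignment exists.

E: False; M: False; H: False; V: False; D: True; K: False; S: False

  (1) S=F, E=F — same ✓
  (2) V=F, E=F — same ✓
  (3) M=F, V=F — not both ✓
  (4) {K, D}: 1 true — at most one ✓
  (5) {D, H, K, E}: 1 true — at most one ✓
  (6) M=F ⇒ S: vacuous ✓
  (7) {D, S, E}: 1 true — exactly one ✓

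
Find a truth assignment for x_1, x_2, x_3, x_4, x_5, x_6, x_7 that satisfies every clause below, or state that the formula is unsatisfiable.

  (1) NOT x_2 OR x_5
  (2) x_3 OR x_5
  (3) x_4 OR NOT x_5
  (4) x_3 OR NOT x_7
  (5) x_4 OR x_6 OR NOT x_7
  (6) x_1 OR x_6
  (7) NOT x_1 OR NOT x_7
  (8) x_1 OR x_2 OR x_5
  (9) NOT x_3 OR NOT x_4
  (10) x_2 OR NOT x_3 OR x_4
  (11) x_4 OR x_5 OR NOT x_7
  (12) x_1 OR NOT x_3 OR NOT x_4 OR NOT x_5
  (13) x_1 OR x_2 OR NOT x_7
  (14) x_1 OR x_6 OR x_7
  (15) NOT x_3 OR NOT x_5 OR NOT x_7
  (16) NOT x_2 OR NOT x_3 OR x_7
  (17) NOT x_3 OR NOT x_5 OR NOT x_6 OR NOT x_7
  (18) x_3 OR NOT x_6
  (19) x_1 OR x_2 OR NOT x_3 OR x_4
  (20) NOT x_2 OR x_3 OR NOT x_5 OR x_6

Set x_1 = True.
  then (NOT x_1 OR NOT x_7) forces x_7 = False.
Try x_2 = True:
  (NOT x_2 OR x_5) forces x_5 = True.
  (x_4 OR NOT x_5) forces x_4 = True.
  (NOT x_3 OR NOT x_4) forces x_3 = False.
  (x_3 OR NOT x_6) forces x_6 = False.
  clause (NOT x_2 OR x_3 OR NOT x_5 OR x_6) is falsified — backtrack.
So x_2 = False.
Set x_3 = False.
  then (x_3 OR x_5) forces x_5 = True.
  then (x_4 OR NOT x_5) forces x_4 = True.
  then (x_3 OR NOT x_6) forces x_6 = False.
All clauses satisfied.

x_1 = True; x_2 = False; x_3 = False; x_4 = True; x_5 = True; x_6 = False; x_7 = False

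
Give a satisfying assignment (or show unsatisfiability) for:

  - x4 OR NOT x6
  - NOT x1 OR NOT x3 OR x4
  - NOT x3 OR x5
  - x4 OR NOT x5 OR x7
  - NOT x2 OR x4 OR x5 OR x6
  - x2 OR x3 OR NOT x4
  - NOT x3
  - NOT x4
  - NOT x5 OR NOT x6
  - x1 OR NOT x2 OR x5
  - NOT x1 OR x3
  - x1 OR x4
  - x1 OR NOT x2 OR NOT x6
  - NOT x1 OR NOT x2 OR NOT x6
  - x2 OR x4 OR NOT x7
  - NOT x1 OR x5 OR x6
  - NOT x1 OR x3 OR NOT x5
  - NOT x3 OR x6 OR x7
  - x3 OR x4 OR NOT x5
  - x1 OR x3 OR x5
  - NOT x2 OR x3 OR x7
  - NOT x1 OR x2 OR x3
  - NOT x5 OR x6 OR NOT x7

The formula is unsatisfiable.

Case x1 = True:
  (NOT x3) forces x3 = False.
  Clause (NOT x1 OR x3) is falsified — contradiction.
Case x1 = False:
  (NOT x3) forces x3 = False.
  (NOT x4) forces x4 = False.
  Clause (x1 OR x4) is falsified — contradiction.
Both cases fail, so the formula is unsatisfiable.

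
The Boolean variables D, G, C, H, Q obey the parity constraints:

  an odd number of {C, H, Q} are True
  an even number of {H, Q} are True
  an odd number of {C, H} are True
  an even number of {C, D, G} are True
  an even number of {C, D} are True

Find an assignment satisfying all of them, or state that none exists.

D: True; G: False; C: True; H: False; Q: False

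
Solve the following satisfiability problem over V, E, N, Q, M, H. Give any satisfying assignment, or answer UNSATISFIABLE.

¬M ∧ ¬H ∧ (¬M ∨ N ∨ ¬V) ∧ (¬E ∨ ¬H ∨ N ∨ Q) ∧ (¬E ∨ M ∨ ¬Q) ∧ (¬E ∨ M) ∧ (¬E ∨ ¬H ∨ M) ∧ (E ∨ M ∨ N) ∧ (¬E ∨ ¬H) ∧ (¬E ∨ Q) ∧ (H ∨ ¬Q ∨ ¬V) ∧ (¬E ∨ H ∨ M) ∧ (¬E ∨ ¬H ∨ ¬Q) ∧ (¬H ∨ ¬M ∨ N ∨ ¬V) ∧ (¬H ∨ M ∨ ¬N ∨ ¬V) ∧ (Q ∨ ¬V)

V = False, E = False, N = True, Q = False, M = False, H = False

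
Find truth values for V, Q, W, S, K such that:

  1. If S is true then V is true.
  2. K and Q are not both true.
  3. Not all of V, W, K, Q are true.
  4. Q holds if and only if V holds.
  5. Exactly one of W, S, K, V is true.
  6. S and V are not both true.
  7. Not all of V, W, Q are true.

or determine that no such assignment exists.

V = True, Q = True, W = False, S = False, K = False

  (1) S=F ⇒ V: vacuous ✓
  (2) K=F, Q=T — not both ✓
  (3) {V, W, K, Q}: 2/4 true — not all ✓
  (4) Q=T, V=T — same ✓
  (5) {W, S, K, V}: 1 true — exactly one ✓
  (6) S=F, V=T — not both ✓
  (7) {V, W, Q}: 2/3 true — not all ✓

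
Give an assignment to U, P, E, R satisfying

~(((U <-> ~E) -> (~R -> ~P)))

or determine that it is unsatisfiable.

U: False, P: True, E: True, R: False

  ~(((U <-> ~E) -> (~R -> ~P))) = True
    (U <-> ~E) -> (~R -> ~P) = False
      U <-> ~E = True
        ~E = False
      ~R -> ~P = False
        ~R = True
        ~P = False
The formula evaluates to True.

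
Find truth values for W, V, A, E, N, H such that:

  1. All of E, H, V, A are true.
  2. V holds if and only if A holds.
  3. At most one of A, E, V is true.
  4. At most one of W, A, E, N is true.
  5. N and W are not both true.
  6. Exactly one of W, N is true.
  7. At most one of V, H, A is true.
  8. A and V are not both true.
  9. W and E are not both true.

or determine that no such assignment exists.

UNSATISFIABLE

Case V = True:
  (1) forces E = True.
  Constraint (3) is violated (E=T, V=T) — contradiction.
Case V = False:
  Constraint (1) is violated (V=F) — contradiction.
Both cases fail — unsatisfiable.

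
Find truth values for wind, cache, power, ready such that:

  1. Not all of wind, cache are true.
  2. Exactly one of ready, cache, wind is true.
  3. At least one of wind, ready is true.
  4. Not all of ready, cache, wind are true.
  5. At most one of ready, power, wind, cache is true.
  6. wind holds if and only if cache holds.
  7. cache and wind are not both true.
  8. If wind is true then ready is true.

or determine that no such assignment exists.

wind = False; cache = False; power = False; ready = True

  (1) {wind, cache}: 0/2 true — not all ✓
  (2) {ready, cache, wind}: 1 true — exactly one ✓
  (3) {wind, ready}: 1 true — at least one ✓
  (4) {ready, cache, wind}: 1/3 true — not all ✓
  (5) {ready, power, wind, cache}: 1 true — at most one ✓
  (6) wind=F, cache=F — same ✓
  (7) cache=F, wind=F — not both ✓
  (8) wind=F ⇒ ready: vacuous ✓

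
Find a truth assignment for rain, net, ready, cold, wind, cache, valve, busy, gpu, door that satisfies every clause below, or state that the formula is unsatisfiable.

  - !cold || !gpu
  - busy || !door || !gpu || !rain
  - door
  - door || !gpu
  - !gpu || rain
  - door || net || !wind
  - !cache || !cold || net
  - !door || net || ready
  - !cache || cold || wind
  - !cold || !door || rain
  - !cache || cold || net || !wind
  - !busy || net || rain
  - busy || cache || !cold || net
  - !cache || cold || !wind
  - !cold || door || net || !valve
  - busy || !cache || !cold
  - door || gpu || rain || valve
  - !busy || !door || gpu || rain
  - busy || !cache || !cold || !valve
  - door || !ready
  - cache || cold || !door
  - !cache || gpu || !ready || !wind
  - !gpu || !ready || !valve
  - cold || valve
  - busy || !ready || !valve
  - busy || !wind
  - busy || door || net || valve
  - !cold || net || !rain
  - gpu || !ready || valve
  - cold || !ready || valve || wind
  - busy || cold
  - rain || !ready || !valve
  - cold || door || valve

Unit clause (door) forces door = True.
Try rain = False:
  (!gpu || rain) forces gpu = False.
  (!cold || !door || rain) forces cold = False.
  (!busy || !door || gpu || rain) forces busy = False.
  clause (busy || cold) is falsified — backtrack.
So rain = True.
Try net = False:
  (!door || net || ready) forces ready = True.
  (!cold || net || !rain) forces cold = False.
  (cache || cold || !door) forces cache = True.
  (!cache || cold || wind) forces wind = True.
  clause (!cache || cold || net || !wind) is falsified — backtrack.
So net = True.
Set ready = False.
Set cold = True.
  then (!cold || !gpu) forces gpu = False.
Set wind = True.
  then (busy || !wind) forces busy = True.
Set cache = True.
Set valve = True.
All clauses satisfied.

rain = True, net = True, ready = False, cold = True, wind = True, cache = True, valve = True, busy = True, gpu = False, door = True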